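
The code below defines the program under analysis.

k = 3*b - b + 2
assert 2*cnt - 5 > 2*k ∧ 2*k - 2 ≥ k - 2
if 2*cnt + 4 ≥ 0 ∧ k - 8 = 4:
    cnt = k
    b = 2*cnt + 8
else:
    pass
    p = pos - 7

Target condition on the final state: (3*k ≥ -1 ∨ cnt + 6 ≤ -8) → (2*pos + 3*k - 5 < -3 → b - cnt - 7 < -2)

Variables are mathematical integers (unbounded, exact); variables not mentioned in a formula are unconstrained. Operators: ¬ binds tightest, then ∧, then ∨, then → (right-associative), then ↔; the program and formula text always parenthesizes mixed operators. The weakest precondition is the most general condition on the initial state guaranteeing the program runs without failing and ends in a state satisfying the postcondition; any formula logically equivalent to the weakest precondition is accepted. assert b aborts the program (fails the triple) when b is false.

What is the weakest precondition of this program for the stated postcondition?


Working backward. After the program, the postcondition (3*k ≥ -1 ∨ cnt + 6 ≤ -8) → (2*pos + 3*k - 5 < -3 → b - cnt - 7 < -2) must hold; in canonical form it is (3*k ≥ -1 ∨ cnt ≤ -14) → (3*k + 2*pos < 2 → b < cnt + 5).
Then branch requires (3*k ≥ -1 ∨ k ≤ -14) → (3*k + 2*pos < 2 → k < -3); else branch requires (3*k ≥ -1 ∨ cnt ≤ -14) → (3*k + 2*pos < 2 → b < cnt + 5).
Before the if: ((2*cnt ≥ -4 ∧ k = 12) → ((3*k ≥ -1 ∨ k ≤ -14) → (3*k + 2*pos < 2 → k < -3))) ∧ ((¬(2*cnt ≥ -4 ∧ k = 12)) → ((3*k ≥ -1 ∨ cnt ≤ -14) → (3*k + 2*pos < 2 → b < cnt + 5)))
Before assert 2*cnt - 5 > 2*k ∧ 2*k - 2 ≥ k - 2: 2*cnt > 2*k + 5 ∧ k ≥ 0 ∧ ((2*cnt ≥ -4 ∧ k = 12) → ((3*k ≥ -1 ∨ k ≤ -14) → (3*k + 2*pos < 2 → k < -3))) ∧ ((¬(2*cnt ≥ -4 ∧ k = 12)) → ((3*k ≥ -1 ∨ cnt ≤ -14) → (3*k + 2*pos < 2 → b < cnt + 5)))
Before k := 3*b - b + 2: 2*cnt > 4*b + 9 ∧ 2*b ≥ -2 ∧ ((2*cnt ≥ -4 ∧ 2*b = 10) → ((6*b ≥ -7 ∨ 2*b ≤ -16) → (6*b + 2*pos < -4 → 2*b < -5))) ∧ ((¬(2*cnt ≥ -4 ∧ 2*b = 10)) → ((6*b ≥ -7 ∨ cnt ≤ -14) → (6*b + 2*pos < -4 → b < cnt + 5)))
Answer: WP = 2*cnt > 4*b + 9 ∧ 2*b ≥ -2 ∧ ((2*cnt ≥ -4 ∧ 2*b = 10) → ((6*b ≥ -7 ∨ 2*b ≤ -16) → (6*b + 2*pos < -4 → 2*b < -5))) ∧ ((¬(2*cnt ≥ -4 ∧ 2*b = 10)) → ((6*b ≥ -7 ∨ cnt ≤ -14) → (6*b + 2*pos < -4 → b < cnt + 5)))


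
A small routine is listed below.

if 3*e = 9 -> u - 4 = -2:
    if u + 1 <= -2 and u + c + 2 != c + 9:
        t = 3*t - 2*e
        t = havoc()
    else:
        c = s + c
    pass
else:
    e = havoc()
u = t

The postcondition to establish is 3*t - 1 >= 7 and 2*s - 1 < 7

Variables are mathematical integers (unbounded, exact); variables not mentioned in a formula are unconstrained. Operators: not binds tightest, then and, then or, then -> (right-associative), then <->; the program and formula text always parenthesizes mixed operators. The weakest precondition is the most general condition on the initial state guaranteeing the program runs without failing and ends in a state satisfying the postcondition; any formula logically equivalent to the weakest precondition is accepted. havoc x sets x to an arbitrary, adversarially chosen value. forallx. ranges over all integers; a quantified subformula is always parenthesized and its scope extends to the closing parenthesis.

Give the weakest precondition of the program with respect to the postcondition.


Working backward. After the program, the postcondition 3*t - 1 >= 7 and 2*s - 1 < 7 must hold; in canonical form it is 3*t >= 8 and 2*s < 8.
Before u := t: 3*t >= 8 and 2*s < 8
Then branch requires ((u <= -3 and u != 7) -> (forall t_1. (3*t_1 >= 8 and 2*s < 8))) and ((not (u <= -3 and u != 7)) -> (3*t >= 8 and 2*s < 8)); else branch requires 3*t >= 8 and 2*s < 8.
Before the if: ((3*e = 9 -> u = 2) -> (((u <= -3 and u != 7) -> (forall t_1. (3*t_1 >= 8 and 2*s < 8))) and ((not (u <= -3 and u != 7)) -> (3*t >= 8 and 2*s < 8)))) and ((not (3*e = 9 -> u = 2)) -> (3*t >= 8 and 2*s < 8))
Answer: WP = ((3*e = 9 -> u = 2) -> (((u <= -3 and u != 7) -> (forall t_1. (3*t_1 >= 8 and 2*s < 8))) and ((not (u <= -3 and u != 7)) -> (3*t >= 8 and 2*s < 8)))) and ((not (3*e = 9 -> u = 2)) -> (3*t >= 8 and 2*s < 8))


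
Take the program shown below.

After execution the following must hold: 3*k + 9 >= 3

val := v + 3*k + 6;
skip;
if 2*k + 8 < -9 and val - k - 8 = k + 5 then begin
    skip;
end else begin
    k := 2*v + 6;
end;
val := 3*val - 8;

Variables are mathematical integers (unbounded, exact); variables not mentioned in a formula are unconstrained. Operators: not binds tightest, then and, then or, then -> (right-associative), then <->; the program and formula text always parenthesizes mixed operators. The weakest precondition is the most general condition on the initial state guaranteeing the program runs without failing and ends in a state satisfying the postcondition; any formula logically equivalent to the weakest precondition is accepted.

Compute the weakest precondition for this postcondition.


Working backward. After the program, the postcondition 3*k + 9 >= 3 must hold; in canonical form it is 3*k >= -6.
Before val := 3*val - 8: 3*k >= -6
Then branch requires 3*k >= -6; else branch requires 6*v >= -24.
Before the if: ((2*k < -17 and val = 2*k + 13) -> 3*k >= -6) and ((not (2*k < -17 and val = 2*k + 13)) -> 6*v >= -24)
Before skip: ((2*k < -17 and val = 2*k + 13) -> 3*k >= -6) and ((not (2*k < -17 and val = 2*k + 13)) -> 6*v >= -24)
Before val := v + 3*k + 6: ((2*k < -17 and k + v = 7) -> 3*k >= -6) and ((not (2*k < -17 and k + v = 7)) -> 6*v >= -24)
Answer: WP = ((2*k < -17 and k + v = 7) -> 3*k >= -6) and ((not (2*k < -17 and k + v = 7)) -> 6*v >= -24)


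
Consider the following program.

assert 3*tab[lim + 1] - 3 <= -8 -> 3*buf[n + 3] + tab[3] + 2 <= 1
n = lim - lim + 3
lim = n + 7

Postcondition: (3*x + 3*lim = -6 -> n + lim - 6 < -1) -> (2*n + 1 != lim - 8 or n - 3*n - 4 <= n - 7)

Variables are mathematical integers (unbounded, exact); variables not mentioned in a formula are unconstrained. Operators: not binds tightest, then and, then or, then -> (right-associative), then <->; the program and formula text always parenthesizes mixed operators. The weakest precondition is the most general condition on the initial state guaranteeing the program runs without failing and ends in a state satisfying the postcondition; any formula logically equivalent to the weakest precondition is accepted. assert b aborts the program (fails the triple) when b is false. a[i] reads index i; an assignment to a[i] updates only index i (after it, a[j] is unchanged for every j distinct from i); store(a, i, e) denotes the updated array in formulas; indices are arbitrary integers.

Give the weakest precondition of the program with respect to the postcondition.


Working backward. After the program, the postcondition (3*x + 3*lim = -6 -> n + lim - 6 < -1) -> (2*n + 1 != lim - 8 or n - 3*n - 4 <= n - 7) must hold; in canonical form it is (3*lim + 3*x = -6 -> lim + n < 5) -> (2*n != lim - 9 or 3*n >= 3).
Before lim := n + 7: (3*n + 3*x = -27 -> 2*n < -2) -> (n != -2 or 3*n >= 3)
Before n := lim - lim + 3: true
Before assert 3*tab[lim + 1] - 3 <= -8 -> 3*buf[n + 3] + tab[3] + 2 <= 1: 3*tab[lim + 1] <= -5 -> 3*buf[n + 3] + tab[3] <= -1
Answer: WP = 3*tab[lim + 1] <= -5 -> 3*buf[n + 3] + tab[3] <= -1


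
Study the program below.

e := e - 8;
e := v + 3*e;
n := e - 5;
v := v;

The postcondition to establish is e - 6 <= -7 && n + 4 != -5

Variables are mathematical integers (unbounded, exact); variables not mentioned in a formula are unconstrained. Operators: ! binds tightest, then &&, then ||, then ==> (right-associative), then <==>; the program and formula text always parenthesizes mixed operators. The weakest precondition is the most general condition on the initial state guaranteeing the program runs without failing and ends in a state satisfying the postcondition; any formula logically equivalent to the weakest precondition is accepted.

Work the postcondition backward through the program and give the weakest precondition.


Working backward. After the program, the postcondition e - 6 <= -7 && n + 4 != -5 must hold; in canonical form it is e <= -1 && n != -9.
Before v := v: e <= -1 && n != -9
Before n := e - 5: e <= -1 && e != -4
Before e := v + 3*e: 3*e + v <= -1 && 3*e + v != -4
Before e := e - 8: 3*e + v <= 23 && 3*e + v != 20
Answer: WP = 3*e + v <= 23 && 3*e + v != 20


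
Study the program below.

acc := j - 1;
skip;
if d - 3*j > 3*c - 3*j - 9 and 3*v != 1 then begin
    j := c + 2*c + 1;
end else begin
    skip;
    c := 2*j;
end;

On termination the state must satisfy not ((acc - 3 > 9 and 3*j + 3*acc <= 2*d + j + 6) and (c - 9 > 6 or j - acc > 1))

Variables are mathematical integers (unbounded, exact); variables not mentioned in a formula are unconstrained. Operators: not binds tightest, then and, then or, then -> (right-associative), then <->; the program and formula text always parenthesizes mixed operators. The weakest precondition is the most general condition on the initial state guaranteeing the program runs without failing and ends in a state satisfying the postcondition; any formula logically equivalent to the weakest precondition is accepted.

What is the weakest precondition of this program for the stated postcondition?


Working backward. After the program, the postcondition not ((acc - 3 > 9 and 3*j + 3*acc <= 2*d + j + 6) and (c - 9 > 6 or j - acc > 1)) must hold; in canonical form it is not (acc > 12 and 3*acc + 2*j <= 2*d + 6 and (c > 15 or j > acc + 1)).
Then branch requires not (acc > 12 and 3*acc + 6*c <= 2*d + 4 and (c > 15 or 3*c > acc)); else branch requires not (acc > 12 and 3*acc + 2*j <= 2*d + 6 and (2*j > 15 or j > acc + 1)).
Before the if: ((d > 3*c - 9 and 3*v != 1) -> (not (acc > 12 and 3*acc + 6*c <= 2*d + 4 and (c > 15 or 3*c > acc)))) and ((not (d > 3*c - 9 and 3*v != 1)) -> (not (acc > 12 and 3*acc + 2*j <= 2*d + 6 and (2*j > 15 or j > acc + 1))))
Before skip: ((d > 3*c - 9 and 3*v != 1) -> (not (acc > 12 and 3*acc + 6*c <= 2*d + 4 and (c > 15 or 3*c > acc)))) and ((not (d > 3*c - 9 and 3*v != 1)) -> (not (acc > 12 and 3*acc + 2*j <= 2*d + 6 and (2*j > 15 or j > acc + 1))))
Before acc := j - 1: ((d > 3*c - 9 and 3*v != 1) -> (not (j > 13 and 6*c + 3*j <= 2*d + 7 and (c > 15 or 3*c > j - 1)))) and ((not (d > 3*c - 9 and 3*v != 1)) -> (not (j > 13 and 5*j <= 2*d + 9 and 2*j > 15)))
Answer: WP = ((d > 3*c - 9 and 3*v != 1) -> (not (j > 13 and 6*c + 3*j <= 2*d + 7 and (c > 15 or 3*c > j - 1)))) and ((not (d > 3*c - 9 and 3*v != 1)) -> (not (j > 13 and 5*j <= 2*d + 9 and 2*j > 15)))


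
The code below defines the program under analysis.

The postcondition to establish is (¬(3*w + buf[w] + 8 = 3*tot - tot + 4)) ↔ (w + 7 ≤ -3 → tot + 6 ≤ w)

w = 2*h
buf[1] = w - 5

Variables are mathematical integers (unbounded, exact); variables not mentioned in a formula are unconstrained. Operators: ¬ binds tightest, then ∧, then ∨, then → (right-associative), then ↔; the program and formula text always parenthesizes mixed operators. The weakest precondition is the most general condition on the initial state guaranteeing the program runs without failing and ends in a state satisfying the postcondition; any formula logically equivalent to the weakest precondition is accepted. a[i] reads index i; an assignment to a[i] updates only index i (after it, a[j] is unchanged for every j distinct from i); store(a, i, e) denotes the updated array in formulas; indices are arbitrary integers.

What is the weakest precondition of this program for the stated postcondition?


Working backward. After the program, the postcondition (¬(3*w + buf[w] + 8 = 3*tot - tot + 4)) ↔ (w + 7 ≤ -3 → tot + 6 ≤ w) must hold; in canonical form it is (¬(buf[w] + 3*w = 2*tot - 4)) ↔ (w ≤ -10 → tot ≤ w - 6).
Before buf[1] := w - 5: (¬(store(buf, 1, w - 5)[w] + 3*w = 2*tot - 4)) ↔ (w ≤ -10 → tot ≤ w - 6)
Before w := 2*h: (¬(store(buf, 1, 2*h - 5)[2*h] + 6*h = 2*tot - 4)) ↔ (2*h ≤ -10 → tot ≤ 2*h - 6)
Answer: WP = (¬(store(buf, 1, 2*h - 5)[2*h] + 6*h = 2*tot - 4)) ↔ (2*h ≤ -10 → tot ≤ 2*h - 6)


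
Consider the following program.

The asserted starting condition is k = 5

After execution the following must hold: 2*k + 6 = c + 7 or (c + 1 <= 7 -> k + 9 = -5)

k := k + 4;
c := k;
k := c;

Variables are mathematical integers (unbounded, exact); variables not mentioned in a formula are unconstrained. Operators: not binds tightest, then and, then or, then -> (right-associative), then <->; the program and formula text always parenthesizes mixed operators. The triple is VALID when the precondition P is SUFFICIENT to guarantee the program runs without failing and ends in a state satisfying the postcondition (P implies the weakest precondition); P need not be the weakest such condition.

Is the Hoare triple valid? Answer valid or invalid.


Working backward. After the program, the postcondition 2*k + 6 = c + 7 or (c + 1 <= 7 -> k + 9 = -5) must hold; in canonical form it is 2*k = c + 1 or (c <= 6 -> k = -14).
Before k := c: c = 1 or (c <= 6 -> c = -14)
Before c := k: k = 1 or (k <= 6 -> k = -14)
Before k := k + 4: k = -3 or (k <= 2 -> k = -18)
The weakest precondition is k = -3 or (k <= 2 -> k = -18).
Check whether k = 5 implies it.
Every state satisfying the precondition satisfies the weakest precondition: the implication holds.
Answer: valid


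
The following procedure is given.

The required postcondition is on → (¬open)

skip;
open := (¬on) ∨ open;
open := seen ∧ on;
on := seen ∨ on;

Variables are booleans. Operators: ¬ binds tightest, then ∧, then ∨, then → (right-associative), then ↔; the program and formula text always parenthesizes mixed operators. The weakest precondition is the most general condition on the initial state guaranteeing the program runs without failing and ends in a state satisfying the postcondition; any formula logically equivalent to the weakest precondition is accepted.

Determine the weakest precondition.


Working backward. After the program, on → (¬open) must hold.
Before on := seen ∨ on: (seen ∨ on) → (¬open)
Before open := seen ∧ on: (seen ∨ on) → (¬(seen ∧ on))
Before open := (¬on) ∨ open: (seen ∨ on) → (¬(seen ∧ on))
Before skip: (seen ∨ on) → (¬(seen ∧ on))
Answer: WP = (seen ∨ on) → (¬(seen ∧ on))


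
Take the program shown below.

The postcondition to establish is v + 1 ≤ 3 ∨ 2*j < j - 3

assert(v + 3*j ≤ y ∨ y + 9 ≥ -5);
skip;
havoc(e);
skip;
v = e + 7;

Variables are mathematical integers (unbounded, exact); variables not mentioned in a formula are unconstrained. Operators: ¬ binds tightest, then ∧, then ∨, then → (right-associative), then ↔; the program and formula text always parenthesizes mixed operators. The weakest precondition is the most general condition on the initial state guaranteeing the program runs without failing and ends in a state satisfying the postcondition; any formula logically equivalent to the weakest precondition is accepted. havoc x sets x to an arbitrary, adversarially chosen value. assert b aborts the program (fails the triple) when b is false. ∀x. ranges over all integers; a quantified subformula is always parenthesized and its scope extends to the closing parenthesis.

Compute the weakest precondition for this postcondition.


Working backward. After the program, the postcondition v + 1 ≤ 3 ∨ 2*j < j - 3 must hold; in canonical form it is v ≤ 2 ∨ j < -3.
Before v := e + 7: e ≤ -5 ∨ j < -3
Before skip: e ≤ -5 ∨ j < -3
Before havoc e: ∀e_1. (e_1 ≤ -5 ∨ j < -3)
Before skip: ∀e_1. (e_1 ≤ -5 ∨ j < -3)
Before assert v + 3*j ≤ y ∨ y + 9 ≥ -5: (3*j + v ≤ y ∨ y ≥ -14) ∧ (∀e_1. (e_1 ≤ -5 ∨ j < -3))
Answer: WP = (3*j + v ≤ y ∨ y ≥ -14) ∧ (∀e_1. (e_1 ≤ -5 ∨ j < -3))


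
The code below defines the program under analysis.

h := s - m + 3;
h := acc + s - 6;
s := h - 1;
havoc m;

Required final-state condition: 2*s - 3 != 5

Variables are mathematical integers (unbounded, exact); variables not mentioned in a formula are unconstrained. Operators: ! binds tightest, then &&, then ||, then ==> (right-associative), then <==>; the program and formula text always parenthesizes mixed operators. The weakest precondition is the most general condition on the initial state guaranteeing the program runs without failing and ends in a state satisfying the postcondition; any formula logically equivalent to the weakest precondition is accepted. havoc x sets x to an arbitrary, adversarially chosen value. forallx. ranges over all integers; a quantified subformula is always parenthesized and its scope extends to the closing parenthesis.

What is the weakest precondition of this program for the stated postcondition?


Working backward. After the program, the postcondition 2*s - 3 != 5 must hold; in canonical form it is 2*s != 8.
Before havoc m: 2*s != 8
Before s := h - 1: 2*h != 10
Before h := acc + s - 6: 2*acc + 2*s != 22
Before h := s - m + 3: 2*acc + 2*s != 22
Answer: WP = 2*acc + 2*s != 22


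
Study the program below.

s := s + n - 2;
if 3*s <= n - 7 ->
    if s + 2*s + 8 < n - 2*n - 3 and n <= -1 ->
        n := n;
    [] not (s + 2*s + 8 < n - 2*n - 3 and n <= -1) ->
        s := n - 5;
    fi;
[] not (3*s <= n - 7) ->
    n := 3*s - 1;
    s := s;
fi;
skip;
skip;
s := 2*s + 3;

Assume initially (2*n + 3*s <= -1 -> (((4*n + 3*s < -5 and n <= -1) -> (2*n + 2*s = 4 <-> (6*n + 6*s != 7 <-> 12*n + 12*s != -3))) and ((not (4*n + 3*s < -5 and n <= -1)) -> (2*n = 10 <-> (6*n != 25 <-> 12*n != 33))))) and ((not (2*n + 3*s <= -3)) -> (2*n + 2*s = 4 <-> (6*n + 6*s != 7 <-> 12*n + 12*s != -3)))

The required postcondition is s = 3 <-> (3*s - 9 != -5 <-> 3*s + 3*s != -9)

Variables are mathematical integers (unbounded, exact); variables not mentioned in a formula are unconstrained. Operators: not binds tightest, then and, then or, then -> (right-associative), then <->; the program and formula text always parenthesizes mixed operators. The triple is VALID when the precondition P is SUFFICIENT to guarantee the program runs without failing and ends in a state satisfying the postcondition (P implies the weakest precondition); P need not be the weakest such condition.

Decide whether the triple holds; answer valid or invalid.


Working backward. After the program, the postcondition s = 3 <-> (3*s - 9 != -5 <-> 3*s + 3*s != -9) must hold; in canonical form it is s = 3 <-> (3*s != 4 <-> 6*s != -9).
Before s := 2*s + 3: 2*s = 0 <-> (6*s != -5 <-> 12*s != -27)
Before skip: 2*s = 0 <-> (6*s != -5 <-> 12*s != -27)
Before skip: 2*s = 0 <-> (6*s != -5 <-> 12*s != -27)
Then branch requires ((n + 3*s < -11 and n <= -1) -> (2*s = 0 <-> (6*s != -5 <-> 12*s != -27))) and ((not (n + 3*s < -11 and n <= -1)) -> (2*n = 10 <-> (6*n != 25 <-> 12*n != 33))); else branch requires 2*s = 0 <-> (6*s != -5 <-> 12*s != -27).
Before the if: (3*s <= n - 7 -> (((n + 3*s < -11 and n <= -1) -> (2*s = 0 <-> (6*s != -5 <-> 12*s != -27))) and ((not (n + 3*s < -11 and n <= -1)) -> (2*n = 10 <-> (6*n != 25 <-> 12*n != 33))))) and ((not (3*s <= n - 7)) -> (2*s = 0 <-> (6*s != -5 <-> 12*s != -27)))
Before s := s + n - 2: (2*n + 3*s <= -1 -> (((4*n + 3*s < -5 and n <= -1) -> (2*n + 2*s = 4 <-> (6*n + 6*s != 7 <-> 12*n + 12*s != -3))) and ((not (4*n + 3*s < -5 and n <= -1)) -> (2*n = 10 <-> (6*n != 25 <-> 12*n != 33))))) and ((not (2*n + 3*s <= -1)) -> (2*n + 2*s = 4 <-> (6*n + 6*s != 7 <-> 12*n + 12*s != -3)))
The weakest precondition is (2*n + 3*s <= -1 -> (((4*n + 3*s < -5 and n <= -1) -> (2*n + 2*s = 4 <-> (6*n + 6*s != 7 <-> 12*n + 12*s != -3))) and ((not (4*n + 3*s < -5 and n <= -1)) -> (2*n = 10 <-> (6*n != 25 <-> 12*n != 33))))) and ((not (2*n + 3*s <= -1)) -> (2*n + 2*s = 4 <-> (6*n + 6*s != 7 <-> 12*n + 12*s != -3))).
Check whether (2*n + 3*s <= -1 -> (((4*n + 3*s < -5 and n <= -1) -> (2*n + 2*s = 4 <-> (6*n + 6*s != 7 <-> 12*n + 12*s != -3))) and ((not (4*n + 3*s < -5 and n <= -1)) -> (2*n = 10 <-> (6*n != 25 <-> 12*n != 33))))) and ((not (2*n + 3*s <= -3)) -> (2*n + 2*s = 4 <-> (6*n + 6*s != 7 <-> 12*n + 12*s != -3))) implies it.
Every state satisfying the precondition satisfies the weakest precondition: the implication holds.
Answer: valid


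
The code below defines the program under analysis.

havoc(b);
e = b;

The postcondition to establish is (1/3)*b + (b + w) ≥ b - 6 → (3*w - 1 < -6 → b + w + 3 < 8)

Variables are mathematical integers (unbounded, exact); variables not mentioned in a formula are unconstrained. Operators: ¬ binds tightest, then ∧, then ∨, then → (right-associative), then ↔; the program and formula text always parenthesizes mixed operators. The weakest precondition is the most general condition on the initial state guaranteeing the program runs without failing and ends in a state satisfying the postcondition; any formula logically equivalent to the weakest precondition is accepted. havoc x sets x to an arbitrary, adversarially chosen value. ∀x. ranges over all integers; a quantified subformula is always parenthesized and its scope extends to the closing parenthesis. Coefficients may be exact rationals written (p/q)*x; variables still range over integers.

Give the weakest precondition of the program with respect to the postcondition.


Working backward. After the program, the postcondition (1/3)*b + (b + w) ≥ b - 6 → (3*w - 1 < -6 → b + w + 3 < 8) must hold; in canonical form it is (1/3)*b + w ≥ -6 → (3*w < -5 → b + w < 5).
Before e := b: (1/3)*b + w ≥ -6 → (3*w < -5 → b + w < 5)
Before havoc b: ∀b_1. ((1/3)*b_1 + w ≥ -6 → (3*w < -5 → b_1 + w < 5))
Answer: WP = ∀b_1. ((1/3)*b_1 + w ≥ -6 → (3*w < -5 → b_1 + w < 5))


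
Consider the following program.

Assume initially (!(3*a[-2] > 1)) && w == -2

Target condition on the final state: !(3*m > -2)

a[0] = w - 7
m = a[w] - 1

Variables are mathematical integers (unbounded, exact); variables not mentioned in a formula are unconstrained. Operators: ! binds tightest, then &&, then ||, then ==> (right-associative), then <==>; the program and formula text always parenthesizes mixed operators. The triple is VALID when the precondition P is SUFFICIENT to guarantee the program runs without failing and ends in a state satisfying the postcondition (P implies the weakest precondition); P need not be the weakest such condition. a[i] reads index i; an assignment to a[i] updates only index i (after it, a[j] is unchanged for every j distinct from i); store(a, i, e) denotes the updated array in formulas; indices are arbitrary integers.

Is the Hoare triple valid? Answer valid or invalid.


Working backward. After the program, !(3*m > -2) must hold.
Before m := a[w] - 1: !(3*a[w] > 1)
Before a[0] := w - 7: !(3*store(a, 0, w - 7)[w] > 1)
The weakest precondition is !(3*store(a, 0, w - 7)[w] > 1).
Check whether (!(3*a[-2] > 1)) && w == -2 implies it.
Every state satisfying the precondition satisfies the weakest precondition: the implication holds.
Answer: valid


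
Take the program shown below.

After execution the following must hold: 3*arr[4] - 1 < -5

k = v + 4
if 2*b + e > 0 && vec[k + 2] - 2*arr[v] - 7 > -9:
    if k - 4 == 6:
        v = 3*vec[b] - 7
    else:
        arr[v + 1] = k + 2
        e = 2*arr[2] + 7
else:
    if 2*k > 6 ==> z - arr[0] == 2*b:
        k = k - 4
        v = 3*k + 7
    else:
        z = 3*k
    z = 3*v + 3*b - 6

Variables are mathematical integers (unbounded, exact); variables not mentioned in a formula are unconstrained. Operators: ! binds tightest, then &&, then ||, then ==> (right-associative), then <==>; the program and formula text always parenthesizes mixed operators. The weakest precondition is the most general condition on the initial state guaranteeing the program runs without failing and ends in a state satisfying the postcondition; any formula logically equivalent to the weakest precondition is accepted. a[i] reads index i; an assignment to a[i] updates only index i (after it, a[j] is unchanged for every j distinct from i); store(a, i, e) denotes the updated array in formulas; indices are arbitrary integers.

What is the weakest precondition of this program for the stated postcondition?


Working backward. After the program, the postcondition 3*arr[4] - 1 < -5 must hold; in canonical form it is 3*arr[4] < -4.
Then branch requires (k == 10 ==> 3*arr[4] < -4) && ((!(k == 10)) ==> 3*store(arr, v + 1, k + 2)[4] < -4); else branch requires ((2*k > 6 ==> z == arr[0] + 2*b) ==> 3*arr[4] < -4) && ((!(2*k > 6 ==> z == arr[0] + 2*b)) ==> 3*arr[4] < -4).
Before the if: ((2*b + e > 0 && vec[k + 2] > 2*arr[v] - 2) ==> ((k == 10 ==> 3*arr[4] < -4) && ((!(k == 10)) ==> 3*store(arr, v + 1, k + 2)[4] < -4))) && ((!(2*b + e > 0 && vec[k + 2] > 2*arr[v] - 2)) ==> (((2*k > 6 ==> z == arr[0] + 2*b) ==> 3*arr[4] < -4) && ((!(2*k > 6 ==> z == arr[0] + 2*b)) ==> 3*arr[4] < -4)))
Before k := v + 4: ((2*b + e > 0 && vec[v + 6] > 2*arr[v] - 2) ==> ((v == 6 ==> 3*arr[4] < -4) && ((!(v == 6)) ==> 3*store(arr, v + 1, v + 6)[4] < -4))) && ((!(2*b + e > 0 && vec[v + 6] > 2*arr[v] - 2)) ==> (((2*v > -2 ==> z == arr[0] + 2*b) ==> 3*arr[4] < -4) && ((!(2*v > -2 ==> z == arr[0] + 2*b)) ==> 3*arr[4] < -4)))
Answer: WP = ((2*b + e > 0 && vec[v + 6] > 2*arr[v] - 2) ==> ((v == 6 ==> 3*arr[4] < -4) && ((!(v == 6)) ==> 3*store(arr, v + 1, v + 6)[4] < -4))) && ((!(2*b + e > 0 && vec[v + 6] > 2*arr[v] - 2)) ==> (((2*v > -2 ==> z == arr[0] + 2*b) ==> 3*arr[4] < -4) && ((!(2*v > -2 ==> z == arr[0] + 2*b)) ==> 3*arr[4] < -4)))


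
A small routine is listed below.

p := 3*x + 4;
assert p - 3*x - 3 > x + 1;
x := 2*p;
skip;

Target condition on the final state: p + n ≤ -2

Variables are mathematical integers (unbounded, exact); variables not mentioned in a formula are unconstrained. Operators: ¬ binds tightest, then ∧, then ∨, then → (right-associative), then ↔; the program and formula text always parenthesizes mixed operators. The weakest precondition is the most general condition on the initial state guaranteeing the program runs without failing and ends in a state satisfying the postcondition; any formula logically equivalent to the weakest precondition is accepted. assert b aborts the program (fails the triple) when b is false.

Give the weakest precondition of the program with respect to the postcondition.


Working backward. After the program, the postcondition p + n ≤ -2 must hold; in canonical form it is n + p ≤ -2.
Before skip: n + p ≤ -2
Before x := 2*p: n + p ≤ -2
Before assert p - 3*x - 3 > x + 1: p > 4*x + 4 ∧ n + p ≤ -2
Before p := 3*x + 4: x < 0 ∧ n + 3*x ≤ -6
Answer: WP = x < 0 ∧ n + 3*x ≤ -6


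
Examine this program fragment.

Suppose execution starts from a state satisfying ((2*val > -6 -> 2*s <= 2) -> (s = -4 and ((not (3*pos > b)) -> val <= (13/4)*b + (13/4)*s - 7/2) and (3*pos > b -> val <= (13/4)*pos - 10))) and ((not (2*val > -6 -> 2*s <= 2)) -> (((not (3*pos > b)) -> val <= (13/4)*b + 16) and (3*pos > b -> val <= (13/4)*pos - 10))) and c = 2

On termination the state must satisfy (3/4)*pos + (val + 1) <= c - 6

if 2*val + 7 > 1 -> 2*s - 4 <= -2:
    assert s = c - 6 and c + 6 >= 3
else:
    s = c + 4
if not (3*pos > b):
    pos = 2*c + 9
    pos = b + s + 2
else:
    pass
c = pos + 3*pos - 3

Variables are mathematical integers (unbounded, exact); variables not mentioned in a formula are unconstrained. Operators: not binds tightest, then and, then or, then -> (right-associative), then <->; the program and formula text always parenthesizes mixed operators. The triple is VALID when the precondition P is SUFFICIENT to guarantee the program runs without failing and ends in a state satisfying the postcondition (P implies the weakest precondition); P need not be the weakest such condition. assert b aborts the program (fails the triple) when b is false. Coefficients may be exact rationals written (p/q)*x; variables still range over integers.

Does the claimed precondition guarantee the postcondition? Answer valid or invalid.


Working backward. After the program, the postcondition (3/4)*pos + (val + 1) <= c - 6 must hold; in canonical form it is (3/4)*pos + val <= c - 7.
Before c := pos + 3*pos - 3: val <= (13/4)*pos - 10
Then branch requires val <= (13/4)*b + (13/4)*s - 7/2; else branch requires val <= (13/4)*pos - 10.
Before the if: ((not (3*pos > b)) -> val <= (13/4)*b + (13/4)*s - 7/2) and (3*pos > b -> val <= (13/4)*pos - 10)
Then branch requires s = c - 6 and c >= -3 and ((not (3*pos > b)) -> val <= (13/4)*b + (13/4)*s - 7/2) and (3*pos > b -> val <= (13/4)*pos - 10); else branch requires ((not (3*pos > b)) -> val <= (13/4)*b + (13/4)*c + 19/2) and (3*pos > b -> val <= (13/4)*pos - 10).
Before the if: ((2*val > -6 -> 2*s <= 2) -> (s = c - 6 and c >= -3 and ((not (3*pos > b)) -> val <= (13/4)*b + (13/4)*s - 7/2) and (3*pos > b -> val <= (13/4)*pos - 10))) and ((not (2*val > -6 -> 2*s <= 2)) -> (((not (3*pos > b)) -> val <= (13/4)*b + (13/4)*c + 19/2) and (3*pos > b -> val <= (13/4)*pos - 10)))
The weakest precondition is ((2*val > -6 -> 2*s <= 2) -> (s = c - 6 and c >= -3 and ((not (3*pos > b)) -> val <= (13/4)*b + (13/4)*s - 7/2) and (3*pos > b -> val <= (13/4)*pos - 10))) and ((not (2*val > -6 -> 2*s <= 2)) -> (((not (3*pos > b)) -> val <= (13/4)*b + (13/4)*c + 19/2) and (3*pos > b -> val <= (13/4)*pos - 10))).
Check whether ((2*val > -6 -> 2*s <= 2) -> (s = -4 and ((not (3*pos > b)) -> val <= (13/4)*b + (13/4)*s - 7/2) and (3*pos > b -> val <= (13/4)*pos - 10))) and ((not (2*val > -6 -> 2*s <= 2)) -> (((not (3*pos > b)) -> val <= (13/4)*b + 16) and (3*pos > b -> val <= (13/4)*pos - 10))) and c = 2 implies it.
Every state satisfying the precondition satisfies the weakest precondition: the implication holds.
Answer: valid


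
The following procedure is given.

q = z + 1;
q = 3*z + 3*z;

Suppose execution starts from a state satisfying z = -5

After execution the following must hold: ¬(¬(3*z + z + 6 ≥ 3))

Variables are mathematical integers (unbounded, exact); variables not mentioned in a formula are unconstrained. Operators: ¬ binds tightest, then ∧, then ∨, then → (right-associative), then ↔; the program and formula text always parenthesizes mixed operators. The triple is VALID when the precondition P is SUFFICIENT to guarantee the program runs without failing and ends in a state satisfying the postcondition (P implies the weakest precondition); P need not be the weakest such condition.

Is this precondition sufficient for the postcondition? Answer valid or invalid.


Working backward. After the program, the postcondition ¬(¬(3*z + z + 6 ≥ 3)) must hold; in canonical form it is 4*z ≥ -3.
Before q := 3*z + 3*z: 4*z ≥ -3
Before q := z + 1: 4*z ≥ -3
The weakest precondition is 4*z ≥ -3.
Check whether z = -5 implies it.
Countermodel: at the initial state z = -5, the precondition holds but the weakest precondition fails.
Answer: invalid


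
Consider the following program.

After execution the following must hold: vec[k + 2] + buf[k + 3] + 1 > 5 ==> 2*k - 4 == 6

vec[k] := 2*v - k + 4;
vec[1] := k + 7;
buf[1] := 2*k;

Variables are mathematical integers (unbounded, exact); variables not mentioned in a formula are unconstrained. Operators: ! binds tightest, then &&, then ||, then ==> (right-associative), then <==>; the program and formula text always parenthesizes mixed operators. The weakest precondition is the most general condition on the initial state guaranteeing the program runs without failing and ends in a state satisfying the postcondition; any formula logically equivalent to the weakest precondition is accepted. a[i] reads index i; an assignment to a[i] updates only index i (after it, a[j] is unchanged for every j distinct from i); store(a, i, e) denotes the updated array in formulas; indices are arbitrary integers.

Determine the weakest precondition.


Working backward. After the program, the postcondition vec[k + 2] + buf[k + 3] + 1 > 5 ==> 2*k - 4 == 6 must hold; in canonical form it is buf[k + 3] + vec[k + 2] > 4 ==> 2*k == 10.
Before buf[1] := 2*k: vec[k + 2] + store(buf, 1, 2*k)[k + 3] > 4 ==> 2*k == 10
Before vec[1] := k + 7: store(buf, 1, 2*k)[k + 3] + store(vec, 1, k + 7)[k + 2] > 4 ==> 2*k == 10
Before vec[k] := 2*v - k + 4: store(buf, 1, 2*k)[k + 3] + store(store(vec, k, -k + 2*v + 4), 1, k + 7)[k + 2] > 4 ==> 2*k == 10
Answer: WP = store(buf, 1, 2*k)[k + 3] + store(store(vec, k, -k + 2*v + 4), 1, k + 7)[k + 2] > 4 ==> 2*k == 10


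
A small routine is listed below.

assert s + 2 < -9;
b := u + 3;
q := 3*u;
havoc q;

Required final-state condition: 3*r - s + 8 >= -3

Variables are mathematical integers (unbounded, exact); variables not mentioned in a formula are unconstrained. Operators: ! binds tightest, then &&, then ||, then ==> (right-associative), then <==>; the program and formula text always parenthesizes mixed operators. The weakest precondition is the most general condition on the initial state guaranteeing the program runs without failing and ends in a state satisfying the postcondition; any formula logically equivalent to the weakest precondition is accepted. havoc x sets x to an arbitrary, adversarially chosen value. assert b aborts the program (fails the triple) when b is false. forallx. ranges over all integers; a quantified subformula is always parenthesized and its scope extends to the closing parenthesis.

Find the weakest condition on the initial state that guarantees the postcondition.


Working backward. After the program, the postcondition 3*r - s + 8 >= -3 must hold; in canonical form it is 3*r >= s - 11.
Before havoc q: 3*r >= s - 11
Before q := 3*u: 3*r >= s - 11
Before b := u + 3: 3*r >= s - 11
Before assert s + 2 < -9: s < -11 && 3*r >= s - 11
Answer: WP = s < -11 && 3*r >= s - 11


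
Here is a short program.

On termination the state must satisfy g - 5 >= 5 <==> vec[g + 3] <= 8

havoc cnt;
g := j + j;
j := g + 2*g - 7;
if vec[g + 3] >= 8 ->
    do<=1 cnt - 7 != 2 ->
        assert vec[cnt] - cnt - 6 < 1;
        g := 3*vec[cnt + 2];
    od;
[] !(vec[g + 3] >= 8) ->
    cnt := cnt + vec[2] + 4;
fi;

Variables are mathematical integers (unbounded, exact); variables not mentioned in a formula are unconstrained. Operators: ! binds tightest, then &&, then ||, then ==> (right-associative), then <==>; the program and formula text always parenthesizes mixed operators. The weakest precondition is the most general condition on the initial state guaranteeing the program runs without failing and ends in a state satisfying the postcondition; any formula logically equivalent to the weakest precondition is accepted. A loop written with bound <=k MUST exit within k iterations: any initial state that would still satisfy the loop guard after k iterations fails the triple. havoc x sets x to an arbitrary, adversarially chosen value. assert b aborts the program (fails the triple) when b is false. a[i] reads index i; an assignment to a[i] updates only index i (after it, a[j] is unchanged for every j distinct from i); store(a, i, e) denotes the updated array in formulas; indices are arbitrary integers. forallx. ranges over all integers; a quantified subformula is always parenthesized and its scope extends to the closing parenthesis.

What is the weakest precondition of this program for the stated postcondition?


Working backward. After the program, the postcondition g - 5 >= 5 <==> vec[g + 3] <= 8 must hold; in canonical form it is g >= 10 <==> vec[g + 3] <= 8.
Then branch requires (cnt != 9 ==> (vec[cnt] < cnt + 7 && (!(cnt != 9)) && (3*vec[cnt + 2] >= 10 <==> vec[3*vec[cnt + 2] + 3] <= 8))) && ((!(cnt != 9)) ==> (g >= 10 <==> vec[g + 3] <= 8)); else branch requires g >= 10 <==> vec[g + 3] <= 8.
Before the if: (vec[g + 3] >= 8 ==> ((cnt != 9 ==> (vec[cnt] < cnt + 7 && (!(cnt != 9)) && (3*vec[cnt + 2] >= 10 <==> vec[3*vec[cnt + 2] + 3] <= 8))) && ((!(cnt != 9)) ==> (g >= 10 <==> vec[g + 3] <= 8)))) && ((!(vec[g + 3] >= 8)) ==> (g >= 10 <==> vec[g + 3] <= 8))
Before j := g + 2*g - 7: (vec[g + 3] >= 8 ==> ((cnt != 9 ==> (vec[cnt] < cnt + 7 && (!(cnt != 9)) && (3*vec[cnt + 2] >= 10 <==> vec[3*vec[cnt + 2] + 3] <= 8))) && ((!(cnt != 9)) ==> (g >= 10 <==> vec[g + 3] <= 8)))) && ((!(vec[g + 3] >= 8)) ==> (g >= 10 <==> vec[g + 3] <= 8))
Before g := j + j: (vec[2*j + 3] >= 8 ==> ((cnt != 9 ==> (vec[cnt] < cnt + 7 && (!(cnt != 9)) && (3*vec[cnt + 2] >= 10 <==> vec[3*vec[cnt + 2] + 3] <= 8))) && ((!(cnt != 9)) ==> (2*j >= 10 <==> vec[2*j + 3] <= 8)))) && ((!(vec[2*j + 3] >= 8)) ==> (2*j >= 10 <==> vec[2*j + 3] <= 8))
Before havoc cnt: forall cnt_1. ((vec[2*j + 3] >= 8 ==> ((cnt_1 != 9 ==> (vec[cnt_1] < cnt_1 + 7 && (!(cnt_1 != 9)) && (3*vec[cnt_1 + 2] >= 10 <==> vec[3*vec[cnt_1 + 2] + 3] <= 8))) && ((!(cnt_1 != 9)) ==> (2*j >= 10 <==> vec[2*j + 3] <= 8)))) && ((!(vec[2*j + 3] >= 8)) ==> (2*j >= 10 <==> vec[2*j + 3] <= 8)))
Answer: WP = forall cnt_1. ((vec[2*j + 3] >= 8 ==> ((cnt_1 != 9 ==> (vec[cnt_1] < cnt_1 + 7 && (!(cnt_1 != 9)) && (3*vec[cnt_1 + 2] >= 10 <==> vec[3*vec[cnt_1 + 2] + 3] <= 8))) && ((!(cnt_1 != 9)) ==> (2*j >= 10 <==> vec[2*j + 3] <= 8)))) && ((!(vec[2*j + 3] >= 8)) ==> (2*j >= 10 <==> vec[2*j + 3] <= 8)))


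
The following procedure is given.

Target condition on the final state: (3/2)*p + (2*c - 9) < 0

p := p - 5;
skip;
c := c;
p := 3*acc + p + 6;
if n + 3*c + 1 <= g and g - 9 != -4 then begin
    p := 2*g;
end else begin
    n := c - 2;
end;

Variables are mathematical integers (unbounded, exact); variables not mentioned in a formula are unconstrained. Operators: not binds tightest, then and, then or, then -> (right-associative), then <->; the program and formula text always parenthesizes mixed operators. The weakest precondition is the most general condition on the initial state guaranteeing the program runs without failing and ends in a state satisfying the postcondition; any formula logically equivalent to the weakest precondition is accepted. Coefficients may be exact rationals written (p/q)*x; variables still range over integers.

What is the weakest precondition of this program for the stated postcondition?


Working backward. After the program, the postcondition (3/2)*p + (2*c - 9) < 0 must hold; in canonical form it is 2*c + (3/2)*p < 9.
Then branch requires 2*c + 3*g < 9; else branch requires 2*c + (3/2)*p < 9.
Before the if: ((3*c + n <= g - 1 and g != 5) -> 2*c + 3*g < 9) and ((not (3*c + n <= g - 1 and g != 5)) -> 2*c + (3/2)*p < 9)
Before p := 3*acc + p + 6: ((3*c + n <= g - 1 and g != 5) -> 2*c + 3*g < 9) and ((not (3*c + n <= g - 1 and g != 5)) -> (9/2)*acc + 2*c + (3/2)*p < 0)
Before c := c: ((3*c + n <= g - 1 and g != 5) -> 2*c + 3*g < 9) and ((not (3*c + n <= g - 1 and g != 5)) -> (9/2)*acc + 2*c + (3/2)*p < 0)
Before skip: ((3*c + n <= g - 1 and g != 5) -> 2*c + 3*g < 9) and ((not (3*c + n <= g - 1 and g != 5)) -> (9/2)*acc + 2*c + (3/2)*p < 0)
Before p := p - 5: ((3*c + n <= g - 1 and g != 5) -> 2*c + 3*g < 9) and ((not (3*c + n <= g - 1 and g != 5)) -> (9/2)*acc + 2*c + (3/2)*p < 15/2)
Answer: WP = ((3*c + n <= g - 1 and g != 5) -> 2*c + 3*g < 9) and ((not (3*c + n <= g - 1 and g != 5)) -> (9/2)*acc + 2*c + (3/2)*p < 15/2)


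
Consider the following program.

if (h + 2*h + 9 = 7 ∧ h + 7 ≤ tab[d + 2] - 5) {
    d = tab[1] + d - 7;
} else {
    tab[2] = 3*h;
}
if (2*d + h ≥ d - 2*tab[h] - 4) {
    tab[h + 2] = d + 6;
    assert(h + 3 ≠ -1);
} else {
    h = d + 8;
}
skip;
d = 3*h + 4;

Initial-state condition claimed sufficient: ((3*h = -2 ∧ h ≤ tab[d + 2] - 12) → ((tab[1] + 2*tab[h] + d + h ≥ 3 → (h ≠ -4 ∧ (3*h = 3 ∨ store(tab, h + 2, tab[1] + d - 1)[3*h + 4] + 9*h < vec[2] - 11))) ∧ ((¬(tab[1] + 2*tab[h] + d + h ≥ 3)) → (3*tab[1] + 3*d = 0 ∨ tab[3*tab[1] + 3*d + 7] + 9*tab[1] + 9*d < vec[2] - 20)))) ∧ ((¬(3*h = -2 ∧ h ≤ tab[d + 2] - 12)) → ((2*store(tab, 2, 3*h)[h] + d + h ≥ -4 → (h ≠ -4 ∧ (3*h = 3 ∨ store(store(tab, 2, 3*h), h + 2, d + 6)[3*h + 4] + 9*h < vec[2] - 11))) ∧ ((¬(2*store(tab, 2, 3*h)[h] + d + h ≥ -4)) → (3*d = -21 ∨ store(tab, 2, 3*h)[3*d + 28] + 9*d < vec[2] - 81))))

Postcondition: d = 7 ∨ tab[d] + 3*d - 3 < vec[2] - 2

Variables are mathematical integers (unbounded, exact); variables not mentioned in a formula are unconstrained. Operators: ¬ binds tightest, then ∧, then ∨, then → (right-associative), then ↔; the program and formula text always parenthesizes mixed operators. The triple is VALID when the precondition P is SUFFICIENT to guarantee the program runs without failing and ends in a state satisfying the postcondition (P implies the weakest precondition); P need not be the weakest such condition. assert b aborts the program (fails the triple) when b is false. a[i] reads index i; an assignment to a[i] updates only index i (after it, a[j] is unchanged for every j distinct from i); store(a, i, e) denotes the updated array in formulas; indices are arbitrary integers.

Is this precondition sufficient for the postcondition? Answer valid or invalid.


Working backward. After the program, the postcondition d = 7 ∨ tab[d] + 3*d - 3 < vec[2] - 2 must hold; in canonical form it is d = 7 ∨ tab[d] + 3*d < vec[2] + 1.
Before d := 3*h + 4: 3*h = 3 ∨ tab[3*h + 4] + 9*h < vec[2] - 11
Before skip: 3*h = 3 ∨ tab[3*h + 4] + 9*h < vec[2] - 11
Then branch requires h ≠ -4 ∧ (3*h = 3 ∨ store(tab, h + 2, d + 6)[3*h + 4] + 9*h < vec[2] - 11); else branch requires 3*d = -21 ∨ tab[3*d + 28] + 9*d < vec[2] - 83.
Before the if: (2*tab[h] + d + h ≥ -4 → (h ≠ -4 ∧ (3*h = 3 ∨ store(tab, h + 2, d + 6)[3*h + 4] + 9*h < vec[2] - 11))) ∧ ((¬(2*tab[h] + d + h ≥ -4)) → (3*d = -21 ∨ tab[3*d + 28] + 9*d < vec[2] - 83))
Then branch requires (tab[1] + 2*tab[h] + d + h ≥ 3 → (h ≠ -4 ∧ (3*h = 3 ∨ store(tab, h + 2, tab[1] + d - 1)[3*h + 4] + 9*h < vec[2] - 11))) ∧ ((¬(tab[1] + 2*tab[h] + d + h ≥ 3)) → (3*tab[1] + 3*d = 0 ∨ tab[3*tab[1] + 3*d + 7] + 9*tab[1] + 9*d < vec[2] - 20)); else branch requires (2*store(tab, 2, 3*h)[h] + d + h ≥ -4 → (h ≠ -4 ∧ (3*h = 3 ∨ store(store(tab, 2, 3*h), h + 2, d + 6)[3*h + 4] + 9*h < vec[2] - 11))) ∧ ((¬(2*store(tab, 2, 3*h)[h] + d + h ≥ -4)) → (3*d = -21 ∨ store(tab, 2, 3*h)[3*d + 28] + 9*d < vec[2] - 83)).
Before the if: ((3*h = -2 ∧ h ≤ tab[d + 2] - 12) → ((tab[1] + 2*tab[h] + d + h ≥ 3 → (h ≠ -4 ∧ (3*h = 3 ∨ store(tab, h + 2, tab[1] + d - 1)[3*h + 4] + 9*h < vec[2] - 11))) ∧ ((¬(tab[1] + 2*tab[h] + d + h ≥ 3)) → (3*tab[1] + 3*d = 0 ∨ tab[3*tab[1] + 3*d + 7] + 9*tab[1] + 9*d < vec[2] - 20)))) ∧ ((¬(3*h = -2 ∧ h ≤ tab[d + 2] - 12)) → ((2*store(tab, 2, 3*h)[h] + d + h ≥ -4 → (h ≠ -4 ∧ (3*h = 3 ∨ store(store(tab, 2, 3*h), h + 2, d + 6)[3*h + 4] + 9*h < vec[2] - 11))) ∧ ((¬(2*store(tab, 2, 3*h)[h] + d + h ≥ -4)) → (3*d = -21 ∨ store(tab, 2, 3*h)[3*d + 28] + 9*d < vec[2] - 83))))
The weakest precondition is ((3*h = -2 ∧ h ≤ tab[d + 2] - 12) → ((tab[1] + 2*tab[h] + d + h ≥ 3 → (h ≠ -4 ∧ (3*h = 3 ∨ store(tab, h + 2, tab[1] + d - 1)[3*h + 4] + 9*h < vec[2] - 11))) ∧ ((¬(tab[1] + 2*tab[h] + d + h ≥ 3)) → (3*tab[1] + 3*d = 0 ∨ tab[3*tab[1] + 3*d + 7] + 9*tab[1] + 9*d < vec[2] - 20)))) ∧ ((¬(3*h = -2 ∧ h ≤ tab[d + 2] - 12)) → ((2*store(tab, 2, 3*h)[h] + d + h ≥ -4 → (h ≠ -4 ∧ (3*h = 3 ∨ store(store(tab, 2, 3*h), h + 2, d + 6)[3*h + 4] + 9*h < vec[2] - 11))) ∧ ((¬(2*store(tab, 2, 3*h)[h] + d + h ≥ -4)) → (3*d = -21 ∨ store(tab, 2, 3*h)[3*d + 28] + 9*d < vec[2] - 83)))).
Check whether ((3*h = -2 ∧ h ≤ tab[d + 2] - 12) → ((tab[1] + 2*tab[h] + d + h ≥ 3 → (h ≠ -4 ∧ (3*h = 3 ∨ store(tab, h + 2, tab[1] + d - 1)[3*h + 4] + 9*h < vec[2] - 11))) ∧ ((¬(tab[1] + 2*tab[h] + d + h ≥ 3)) → (3*tab[1] + 3*d = 0 ∨ tab[3*tab[1] + 3*d + 7] + 9*tab[1] + 9*d < vec[2] - 20)))) ∧ ((¬(3*h = -2 ∧ h ≤ tab[d + 2] - 12)) → ((2*store(tab, 2, 3*h)[h] + d + h ≥ -4 → (h ≠ -4 ∧ (3*h = 3 ∨ store(store(tab, 2, 3*h), h + 2, d + 6)[3*h + 4] + 9*h < vec[2] - 11))) ∧ ((¬(2*store(tab, 2, 3*h)[h] + d + h ≥ -4)) → (3*d = -21 ∨ store(tab, 2, 3*h)[3*d + 28] + 9*d < vec[2] - 81)))) implies it.
Countermodel: at the initial state d = -8, h = -60305, tab = {[-180911] = 3, [-60305] = 30154, [-60303] = 3, [-8] = 3, [-6] = 3, [1] = 3, [2] = 3, [4] = -10, elsewhere 3}, vec = {[-180911] = 0, [-60305] = 0, [-60303] = 0, [-8] = 0, [-6] = 0, [1] = 0, [2] = 0, [4] = 0, elsewhere 0}, the precondition holds but the weakest precondition fails.
Answer: invalid
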